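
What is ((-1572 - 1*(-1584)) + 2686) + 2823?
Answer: 5521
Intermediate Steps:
((-1572 - 1*(-1584)) + 2686) + 2823 = ((-1572 + 1584) + 2686) + 2823 = (12 + 2686) + 2823 = 2698 + 2823 = 5521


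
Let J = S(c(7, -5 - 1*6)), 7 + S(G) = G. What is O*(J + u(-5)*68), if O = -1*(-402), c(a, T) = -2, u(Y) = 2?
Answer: 51054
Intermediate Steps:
S(G) = -7 + G
J = -9 (J = -7 - 2 = -9)
O = 402
O*(J + u(-5)*68) = 402*(-9 + 2*68) = 402*(-9 + 136) = 402*127 = 51054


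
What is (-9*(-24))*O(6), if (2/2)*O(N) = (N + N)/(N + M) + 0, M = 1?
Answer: 2592/7 ≈ 370.29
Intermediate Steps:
O(N) = 2*N/(1 + N) (O(N) = (N + N)/(N + 1) + 0 = (2*N)/(1 + N) + 0 = 2*N/(1 + N) + 0 = 2*N/(1 + N))
(-9*(-24))*O(6) = (-9*(-24))*(2*6/(1 + 6)) = 216*(2*6/7) = 216*(2*6*(⅐)) = 216*(12/7) = 2592/7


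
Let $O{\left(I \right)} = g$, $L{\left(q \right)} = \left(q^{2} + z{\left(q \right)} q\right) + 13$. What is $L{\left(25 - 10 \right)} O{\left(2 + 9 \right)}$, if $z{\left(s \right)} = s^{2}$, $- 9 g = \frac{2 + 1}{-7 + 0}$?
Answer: $\frac{3613}{21} \approx 172.05$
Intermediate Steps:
$g = \frac{1}{21}$ ($g = - \frac{\left(2 + 1\right) \frac{1}{-7 + 0}}{9} = - \frac{3 \frac{1}{-7}}{9} = - \frac{3 \left(- \frac{1}{7}\right)}{9} = \left(- \frac{1}{9}\right) \left(- \frac{3}{7}\right) = \frac{1}{21} \approx 0.047619$)
$L{\left(q \right)} = 13 + q^{2} + q^{3}$ ($L{\left(q \right)} = \left(q^{2} + q^{2} q\right) + 13 = \left(q^{2} + q^{3}\right) + 13 = 13 + q^{2} + q^{3}$)
$O{\left(I \right)} = \frac{1}{21}$
$L{\left(25 - 10 \right)} O{\left(2 + 9 \right)} = \left(13 + \left(25 - 10\right)^{2} + \left(25 - 10\right)^{3}\right) \frac{1}{21} = \left(13 + 15^{2} + 15^{3}\right) \frac{1}{21} = \left(13 + 225 + 3375\right) \frac{1}{21} = 3613 \cdot \frac{1}{21} = \frac{3613}{21}$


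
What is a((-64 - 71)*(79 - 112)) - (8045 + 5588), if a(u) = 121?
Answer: -13512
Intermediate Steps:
a((-64 - 71)*(79 - 112)) - (8045 + 5588) = 121 - (8045 + 5588) = 121 - 1*13633 = 121 - 13633 = -13512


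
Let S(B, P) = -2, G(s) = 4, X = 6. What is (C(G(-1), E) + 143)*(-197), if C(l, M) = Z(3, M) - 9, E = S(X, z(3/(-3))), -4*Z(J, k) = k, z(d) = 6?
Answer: -52993/2 ≈ -26497.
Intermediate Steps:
Z(J, k) = -k/4
E = -2
C(l, M) = -9 - M/4 (C(l, M) = -M/4 - 9 = -9 - M/4)
(C(G(-1), E) + 143)*(-197) = ((-9 - 1/4*(-2)) + 143)*(-197) = ((-9 + 1/2) + 143)*(-197) = (-17/2 + 143)*(-197) = (269/2)*(-197) = -52993/2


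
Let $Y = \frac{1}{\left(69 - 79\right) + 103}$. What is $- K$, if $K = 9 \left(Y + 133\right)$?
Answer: $- \frac{37110}{31} \approx -1197.1$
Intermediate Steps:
$Y = \frac{1}{93}$ ($Y = \frac{1}{-10 + 103} = \frac{1}{93} \approx 0.010753$)
$K = \frac{37110}{31}$ ($K = 9 \left(\frac{1}{93} + 133\right) = 9 \cdot \frac{12370}{93} = \frac{37110}{31} \approx 1197.1$)
$- K = \left(-1\right) \frac{37110}{31} = - \frac{37110}{31}$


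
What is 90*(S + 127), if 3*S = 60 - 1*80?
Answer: 10830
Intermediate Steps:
S = -20/3 (S = (60 - 1*80)/3 = (60 - 80)/3 = (⅓)*(-20) = -20/3 ≈ -6.6667)
90*(S + 127) = 90*(-20/3 + 127) = 90*(361/3) = 10830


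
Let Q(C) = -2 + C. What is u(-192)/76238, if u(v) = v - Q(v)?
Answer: 1/38119 ≈ 2.6234e-5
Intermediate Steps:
u(v) = 2 (u(v) = v - (-2 + v) = v + (2 - v) = 2)
u(-192)/76238 = 2/76238 = 2*(1/76238) = 1/38119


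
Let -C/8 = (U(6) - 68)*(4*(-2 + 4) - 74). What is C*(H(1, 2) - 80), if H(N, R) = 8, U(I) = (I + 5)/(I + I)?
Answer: 2550240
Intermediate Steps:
U(I) = (5 + I)/(2*I) (U(I) = (5 + I)/((2*I)) = (5 + I)*(1/(2*I)) = (5 + I)/(2*I))
C = -35420 (C = -8*((½)*(5 + 6)/6 - 68)*(4*(-2 + 4) - 74) = -8*((½)*(⅙)*11 - 68)*(4*2 - 74) = -8*(11/12 - 68)*(8 - 74) = -(-1610)*(-66)/3 = -8*8855/2 = -35420)
C*(H(1, 2) - 80) = -35420*(8 - 80) = -35420*(-72) = 2550240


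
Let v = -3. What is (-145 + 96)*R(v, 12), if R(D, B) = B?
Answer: -588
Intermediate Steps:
(-145 + 96)*R(v, 12) = (-145 + 96)*12 = -49*12 = -588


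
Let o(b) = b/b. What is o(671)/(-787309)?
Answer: -1/787309 ≈ -1.2701e-6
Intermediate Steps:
o(b) = 1
o(671)/(-787309) = 1/(-787309) = 1*(-1/787309) = -1/787309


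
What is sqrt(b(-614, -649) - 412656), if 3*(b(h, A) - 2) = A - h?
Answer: I*sqrt(3713991)/3 ≈ 642.39*I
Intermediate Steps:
b(h, A) = 2 - h/3 + A/3 (b(h, A) = 2 + (A - h)/3 = 2 + (-h/3 + A/3) = 2 - h/3 + A/3)
sqrt(b(-614, -649) - 412656) = sqrt((2 - 1/3*(-614) + (1/3)*(-649)) - 412656) = sqrt((2 + 614/3 - 649/3) - 412656) = sqrt(-29/3 - 412656) = sqrt(-1237997/3) = I*sqrt(3713991)/3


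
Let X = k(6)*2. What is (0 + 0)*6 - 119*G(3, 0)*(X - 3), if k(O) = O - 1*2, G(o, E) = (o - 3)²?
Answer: 0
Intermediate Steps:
G(o, E) = (-3 + o)²
k(O) = -2 + O (k(O) = O - 2 = -2 + O)
X = 8 (X = (-2 + 6)*2 = 4*2 = 8)
(0 + 0)*6 - 119*G(3, 0)*(X - 3) = (0 + 0)*6 - 119*(-3 + 3)²*(8 - 3) = 0*6 - 119*0²*5 = 0 - 0*5 = 0 - 119*0 = 0 + 0 = 0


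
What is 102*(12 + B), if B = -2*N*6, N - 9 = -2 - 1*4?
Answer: -2448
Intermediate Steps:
N = 3 (N = 9 + (-2 - 1*4) = 9 + (-2 - 4) = 9 - 6 = 3)
B = -36 (B = -2*3*6 = -6*6 = -36)
102*(12 + B) = 102*(12 - 36) = 102*(-24) = -2448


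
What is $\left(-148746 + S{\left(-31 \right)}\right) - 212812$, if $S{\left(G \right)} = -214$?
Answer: $-361772$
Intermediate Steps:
$\left(-148746 + S{\left(-31 \right)}\right) - 212812 = \left(-148746 - 214\right) - 212812 = -148960 - 212812 = -361772$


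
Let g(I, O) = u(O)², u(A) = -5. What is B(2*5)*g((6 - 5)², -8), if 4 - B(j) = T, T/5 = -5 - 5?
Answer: 1350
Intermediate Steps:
T = -50 (T = 5*(-5 - 5) = 5*(-10) = -50)
B(j) = 54 (B(j) = 4 - 1*(-50) = 4 + 50 = 54)
g(I, O) = 25 (g(I, O) = (-5)² = 25)
B(2*5)*g((6 - 5)², -8) = 54*25 = 1350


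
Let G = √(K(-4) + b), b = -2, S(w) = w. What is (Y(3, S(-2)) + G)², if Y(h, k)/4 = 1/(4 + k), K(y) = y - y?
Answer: (2 + I*√2)² ≈ 2.0 + 5.6569*I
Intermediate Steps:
K(y) = 0
Y(h, k) = 4/(4 + k)
G = I*√2 (G = √(0 - 2) = √(-2) = I*√2 ≈ 1.4142*I)
(Y(3, S(-2)) + G)² = (4/(4 - 2) + I*√2)² = (4/2 + I*√2)² = (4*(½) + I*√2)² = (2 + I*√2)²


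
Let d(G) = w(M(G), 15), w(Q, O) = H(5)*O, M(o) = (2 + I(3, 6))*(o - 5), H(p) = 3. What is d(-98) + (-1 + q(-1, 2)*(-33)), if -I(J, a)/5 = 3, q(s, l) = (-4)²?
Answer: -484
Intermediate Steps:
q(s, l) = 16
I(J, a) = -15 (I(J, a) = -5*3 = -15)
M(o) = 65 - 13*o (M(o) = (2 - 15)*(o - 5) = -13*(-5 + o) = 65 - 13*o)
w(Q, O) = 3*O
d(G) = 45 (d(G) = 3*15 = 45)
d(-98) + (-1 + q(-1, 2)*(-33)) = 45 + (-1 + 16*(-33)) = 45 + (-1 - 528) = 45 - 529 = -484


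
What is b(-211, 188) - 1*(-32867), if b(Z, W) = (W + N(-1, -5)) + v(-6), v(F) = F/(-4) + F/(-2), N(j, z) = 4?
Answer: 66127/2 ≈ 33064.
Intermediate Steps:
v(F) = -3*F/4 (v(F) = F*(-¼) + F*(-½) = -F/4 - F/2 = -3*F/4)
b(Z, W) = 17/2 + W (b(Z, W) = (W + 4) - ¾*(-6) = (4 + W) + 9/2 = 17/2 + W)
b(-211, 188) - 1*(-32867) = (17/2 + 188) - 1*(-32867) = 393/2 + 32867 = 66127/2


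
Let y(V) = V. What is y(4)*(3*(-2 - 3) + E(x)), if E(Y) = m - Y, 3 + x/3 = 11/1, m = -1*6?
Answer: -180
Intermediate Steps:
m = -6
x = 24 (x = -9 + 3*(11/1) = -9 + 3*(11*1) = -9 + 3*11 = -9 + 33 = 24)
E(Y) = -6 - Y
y(4)*(3*(-2 - 3) + E(x)) = 4*(3*(-2 - 3) + (-6 - 1*24)) = 4*(3*(-5) + (-6 - 24)) = 4*(-15 - 30) = 4*(-45) = -180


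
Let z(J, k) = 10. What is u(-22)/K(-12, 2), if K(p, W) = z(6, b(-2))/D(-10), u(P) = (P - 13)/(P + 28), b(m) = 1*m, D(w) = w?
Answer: 35/6 ≈ 5.8333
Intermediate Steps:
b(m) = m
u(P) = (-13 + P)/(28 + P)
K(p, W) = -1 (K(p, W) = 10/(-10) = 10*(-1/10) = -1)
u(-22)/K(-12, 2) = ((-13 - 22)/(28 - 22))/(-1) = (-35/6)*(-1) = ((1/6)*(-35))*(-1) = -35/6*(-1) = 35/6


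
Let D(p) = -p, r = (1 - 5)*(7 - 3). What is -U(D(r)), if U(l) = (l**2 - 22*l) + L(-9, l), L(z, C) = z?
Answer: 105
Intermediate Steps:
r = -16 (r = -4*4 = -16)
U(l) = -9 + l**2 - 22*l (U(l) = (l**2 - 22*l) - 9 = -9 + l**2 - 22*l)
-U(D(r)) = -(-9 + (-1*(-16))**2 - (-22)*(-16)) = -(-9 + 16**2 - 22*16) = -(-9 + 256 - 352) = -1*(-105) = 105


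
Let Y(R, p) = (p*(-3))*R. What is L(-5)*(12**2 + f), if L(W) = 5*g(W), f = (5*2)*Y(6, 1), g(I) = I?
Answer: 900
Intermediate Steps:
Y(R, p) = -3*R*p (Y(R, p) = (-3*p)*R = -3*R*p)
f = -180 (f = (5*2)*(-3*6*1) = 10*(-18) = -180)
L(W) = 5*W
L(-5)*(12**2 + f) = (5*(-5))*(12**2 - 180) = -25*(144 - 180) = -25*(-36) = 900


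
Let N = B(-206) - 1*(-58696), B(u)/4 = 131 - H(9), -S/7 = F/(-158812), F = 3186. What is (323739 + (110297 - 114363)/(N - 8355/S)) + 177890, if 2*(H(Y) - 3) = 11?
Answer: 288782329607/575674 ≈ 5.0164e+5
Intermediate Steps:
H(Y) = 17/2 (H(Y) = 3 + (½)*11 = 3 + 11/2 = 17/2)
S = 11151/79406 (S = -22302/(-158812) = -22302*(-1)/158812 = -7*(-1593/79406) = 11151/79406 ≈ 0.14043)
B(u) = 490 (B(u) = 4*(131 - 1*17/2) = 4*(131 - 17/2) = 4*(245/2) = 490)
N = 59186 (N = 490 - 1*(-58696) = 490 + 58696 = 59186)
(323739 + (110297 - 114363)/(N - 8355/S)) + 177890 = (323739 + (110297 - 114363)/(59186 - 8355/11151/79406)) + 177890 = (323739 - 4066/(59186 - 8355*79406/11151)) + 177890 = (323739 - 4066/(59186 - 221145710/3717)) + 177890 = (323739 - 4066/(-1151348/3717)) + 177890 = (323739 - 4066*(-3717/1151348)) + 177890 = (323739 + 7556661/575674) + 177890 = 186375681747/575674 + 177890 = 288782329607/575674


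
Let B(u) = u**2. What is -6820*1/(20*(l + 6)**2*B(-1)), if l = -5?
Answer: -341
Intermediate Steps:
-6820*1/(20*(l + 6)**2*B(-1)) = -6820*1/(20*(-5 + 6)**2) = -6820/((1*1**2)*20) = -6820/((1*1)*20) = -6820/(1*20) = -6820/20 = -6820*1/20 = -341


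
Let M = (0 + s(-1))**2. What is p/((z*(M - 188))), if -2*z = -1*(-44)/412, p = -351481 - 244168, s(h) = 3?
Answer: -122703694/1969 ≈ -62318.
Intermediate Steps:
p = -595649
M = 9 (M = (0 + 3)**2 = 3**2 = 9)
z = -11/206 (z = -(-1*(-44))/(2*412) = -22/412 = -1/2*11/103 = -11/206 ≈ -0.053398)
p/((z*(M - 188))) = -595649*(-206/(11*(9 - 188))) = -595649/((-11/206*(-179))) = -595649/1969/206 = -595649*206/1969 = -122703694/1969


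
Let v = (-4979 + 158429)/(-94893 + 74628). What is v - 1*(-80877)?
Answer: 109254597/1351 ≈ 80869.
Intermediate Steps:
v = -10230/1351 (v = 153450/(-20265) = 153450*(-1/20265) = -10230/1351 ≈ -7.5722)
v - 1*(-80877) = -10230/1351 - 1*(-80877) = -10230/1351 + 80877 = 109254597/1351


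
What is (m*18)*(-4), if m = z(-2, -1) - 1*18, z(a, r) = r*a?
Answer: 1152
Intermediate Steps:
z(a, r) = a*r
m = -16 (m = -2*(-1) - 1*18 = 2 - 18 = -16)
(m*18)*(-4) = -16*18*(-4) = -288*(-4) = 1152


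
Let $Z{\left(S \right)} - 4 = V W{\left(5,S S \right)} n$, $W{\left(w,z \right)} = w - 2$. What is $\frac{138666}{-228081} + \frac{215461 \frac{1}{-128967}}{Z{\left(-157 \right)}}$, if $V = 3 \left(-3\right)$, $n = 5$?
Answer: $- \frac{764524906847}{1284451608279} \approx -0.59521$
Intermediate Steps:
$W{\left(w,z \right)} = -2 + w$
$V = -9$
$Z{\left(S \right)} = -131$ ($Z{\left(S \right)} = 4 + - 9 \left(-2 + 5\right) 5 = 4 + \left(-9\right) 3 \cdot 5 = 4 - 135 = -131$)
$\frac{138666}{-228081} + \frac{215461 \frac{1}{-128967}}{Z{\left(-157 \right)}} = \frac{138666}{-228081} + \frac{215461 \frac{1}{-128967}}{-131} = 138666 \left(- \frac{1}{228081}\right) + 215461 \left(- \frac{1}{128967}\right) \left(- \frac{1}{131}\right) = - \frac{46222}{76027} - - \frac{215461}{16894677} = - \frac{46222}{76027} + \frac{215461}{16894677} = - \frac{764524906847}{1284451608279}$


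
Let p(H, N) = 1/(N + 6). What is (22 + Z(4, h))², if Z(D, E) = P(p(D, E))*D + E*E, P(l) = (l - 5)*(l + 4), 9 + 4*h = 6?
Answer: 167797556161/49787136 ≈ 3370.3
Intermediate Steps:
h = -¾ (h = -9/4 + (¼)*6 = -9/4 + 3/2 = -¾ ≈ -0.75000)
p(H, N) = 1/(6 + N)
P(l) = (-5 + l)*(4 + l)
Z(D, E) = E² + D*(-20 + (6 + E)⁻² - 1/(6 + E)) (Z(D, E) = (-20 + (1/(6 + E))² - 1/(6 + E))*D + E*E = (-20 + (6 + E)⁻² - 1/(6 + E))*D + E² = D*(-20 + (6 + E)⁻² - 1/(6 + E)) + E² = E² + D*(-20 + (6 + E)⁻² - 1/(6 + E)))
(22 + Z(4, h))² = (22 + ((-¾)² - 20*4 - 1*4/(6 - ¾) + 6*4/(6 - ¾)³ + 4*(-¾)/(6 - ¾)³))² = (22 + (9/16 - 80 - 1*4/21/4 + 6*4/(21/4)³ + 4*(-¾)/(21/4)³))² = (22 + (9/16 - 80 - 1*4*4/21 + 6*4*(64/9261) + 4*(-¾)*(64/9261)))² = (22 + (9/16 - 80 - 16/21 + 512/3087 - 64/3087))² = (22 - 564863/7056)² = (-409631/7056)² = 167797556161/49787136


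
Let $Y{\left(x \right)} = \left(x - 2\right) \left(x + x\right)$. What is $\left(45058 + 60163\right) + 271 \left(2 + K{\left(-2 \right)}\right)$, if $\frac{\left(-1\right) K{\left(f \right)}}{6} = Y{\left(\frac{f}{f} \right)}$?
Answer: $109015$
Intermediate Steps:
$Y{\left(x \right)} = 2 x \left(-2 + x\right)$ ($Y{\left(x \right)} = \left(-2 + x\right) 2 x = 2 x \left(-2 + x\right)$)
$K{\left(f \right)} = 12$ ($K{\left(f \right)} = - 6 \cdot 2 \frac{f}{f} \left(-2 + \frac{f}{f}\right) = - 6 \cdot 2 \cdot 1 \left(-2 + 1\right) = - 6 \cdot 2 \cdot 1 \left(-1\right) = \left(-6\right) \left(-2\right) = 12$)
$\left(45058 + 60163\right) + 271 \left(2 + K{\left(-2 \right)}\right) = \left(45058 + 60163\right) + 271 \left(2 + 12\right) = 105221 + 271 \cdot 14 = 105221 + 3794 = 109015$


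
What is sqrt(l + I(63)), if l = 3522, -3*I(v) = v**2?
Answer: sqrt(2199) ≈ 46.893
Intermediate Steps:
I(v) = -v**2/3
sqrt(l + I(63)) = sqrt(3522 - 1/3*63**2) = sqrt(3522 - 1/3*3969) = sqrt(3522 - 1323) = sqrt(2199)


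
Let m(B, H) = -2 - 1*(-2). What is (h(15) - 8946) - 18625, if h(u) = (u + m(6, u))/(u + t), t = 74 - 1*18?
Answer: -1957526/71 ≈ -27571.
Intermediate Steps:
m(B, H) = 0 (m(B, H) = -2 + 2 = 0)
t = 56 (t = 74 - 18 = 56)
h(u) = u/(56 + u) (h(u) = (u + 0)/(u + 56) = u/(56 + u))
(h(15) - 8946) - 18625 = (15/(56 + 15) - 8946) - 18625 = (15/71 - 8946) - 18625 = -635151/71 - 18625 = -1957526/71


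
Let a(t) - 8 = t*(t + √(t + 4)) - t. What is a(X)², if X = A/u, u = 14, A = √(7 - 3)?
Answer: (386 + √203)²/2401 ≈ 66.721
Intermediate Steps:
A = 2 (A = √4 = 2)
X = ⅐ (X = 2/14 = 2*(1/14) = ⅐ ≈ 0.14286)
a(t) = 8 - t + t*(t + √(4 + t)) (a(t) = 8 + (t*(t + √(t + 4)) - t) = 8 + (t*(t + √(4 + t)) - t) = 8 + (-t + t*(t + √(4 + t))) = 8 - t + t*(t + √(4 + t)))
a(X)² = (8 + (⅐)² - 1*⅐ + √(4 + ⅐)/7)² = (8 + 1/49 - ⅐ + √(29/7)/7)² = (8 + 1/49 - ⅐ + (√203/7)/7)² = (8 + 1/49 - ⅐ + √203/49)² = (386/49 + √203/49)²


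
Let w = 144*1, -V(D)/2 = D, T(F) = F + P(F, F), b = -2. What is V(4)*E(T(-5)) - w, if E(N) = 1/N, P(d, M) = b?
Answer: -1000/7 ≈ -142.86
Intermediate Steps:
P(d, M) = -2
T(F) = -2 + F (T(F) = F - 2 = -2 + F)
E(N) = 1/N
V(D) = -2*D
w = 144
V(4)*E(T(-5)) - w = (-2*4)/(-2 - 5) - 1*144 = -8/(-7) - 144 = -8*(-1/7) - 144 = 8/7 - 144 = -1000/7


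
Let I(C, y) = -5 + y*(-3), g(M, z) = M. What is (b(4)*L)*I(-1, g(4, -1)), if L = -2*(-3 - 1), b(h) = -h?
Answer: 544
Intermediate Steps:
L = 8 (L = -2*(-4) = 8)
I(C, y) = -5 - 3*y
(b(4)*L)*I(-1, g(4, -1)) = (-1*4*8)*(-5 - 3*4) = (-4*8)*(-5 - 12) = -32*(-17) = 544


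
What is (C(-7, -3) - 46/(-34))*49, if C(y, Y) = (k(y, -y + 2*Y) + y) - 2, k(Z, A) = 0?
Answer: -6370/17 ≈ -374.71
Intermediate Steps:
C(y, Y) = -2 + y (C(y, Y) = (0 + y) - 2 = y - 2 = -2 + y)
(C(-7, -3) - 46/(-34))*49 = ((-2 - 7) - 46/(-34))*49 = (-9 - 46*(-1/34))*49 = (-9 + 23/17)*49 = -130/17*49 = -6370/17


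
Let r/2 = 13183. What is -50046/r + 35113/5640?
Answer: 321764959/74352120 ≈ 4.3276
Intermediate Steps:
r = 26366 (r = 2*13183 = 26366)
-50046/r + 35113/5640 = -50046/26366 + 35113/5640 = -50046*1/26366 + 35113*(1/5640) = -25023/13183 + 35113/5640 = 321764959/74352120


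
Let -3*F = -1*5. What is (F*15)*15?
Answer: 375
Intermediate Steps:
F = 5/3 (F = -(-1)*5/3 = -1/3*(-5) = 5/3 ≈ 1.6667)
(F*15)*15 = ((5/3)*15)*15 = 25*15 = 375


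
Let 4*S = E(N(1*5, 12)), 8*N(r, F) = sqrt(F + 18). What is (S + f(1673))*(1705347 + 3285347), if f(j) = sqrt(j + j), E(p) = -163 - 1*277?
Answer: -548976340 + 4990694*sqrt(3346) ≈ -2.6029e+8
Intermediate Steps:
N(r, F) = sqrt(18 + F)/8 (N(r, F) = sqrt(F + 18)/8 = sqrt(18 + F)/8)
E(p) = -440 (E(p) = -163 - 277 = -440)
S = -110 (S = (1/4)*(-440) = -110)
f(j) = sqrt(2)*sqrt(j) (f(j) = sqrt(2*j) = sqrt(2)*sqrt(j))
(S + f(1673))*(1705347 + 3285347) = (-110 + sqrt(2)*sqrt(1673))*(1705347 + 3285347) = (-110 + sqrt(3346))*4990694 = -548976340 + 4990694*sqrt(3346)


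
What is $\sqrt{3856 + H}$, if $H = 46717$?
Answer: $\sqrt{50573} \approx 224.88$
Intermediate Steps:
$\sqrt{3856 + H} = \sqrt{3856 + 46717} = \sqrt{50573}$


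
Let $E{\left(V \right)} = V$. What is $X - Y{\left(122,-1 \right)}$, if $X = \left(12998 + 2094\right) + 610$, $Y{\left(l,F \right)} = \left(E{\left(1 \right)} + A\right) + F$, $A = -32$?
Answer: $15734$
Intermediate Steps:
$Y{\left(l,F \right)} = -31 + F$ ($Y{\left(l,F \right)} = \left(1 - 32\right) + F = -31 + F$)
$X = 15702$ ($X = 15092 + 610 = 15702$)
$X - Y{\left(122,-1 \right)} = 15702 - \left(-31 - 1\right) = 15702 - -32 = 15702 + 32 = 15734$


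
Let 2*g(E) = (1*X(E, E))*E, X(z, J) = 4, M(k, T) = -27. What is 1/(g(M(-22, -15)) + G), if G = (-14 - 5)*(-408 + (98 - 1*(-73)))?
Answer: 1/4449 ≈ 0.00022477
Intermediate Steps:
g(E) = 2*E (g(E) = ((1*4)*E)/2 = (4*E)/2 = 2*E)
G = 4503 (G = -19*(-408 + (98 + 73)) = -19*(-408 + 171) = -19*(-237) = 4503)
1/(g(M(-22, -15)) + G) = 1/(2*(-27) + 4503) = 1/(-54 + 4503) = 1/4449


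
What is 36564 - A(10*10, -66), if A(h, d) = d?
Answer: 36630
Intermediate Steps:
36564 - A(10*10, -66) = 36564 - 1*(-66) = 36564 + 66 = 36630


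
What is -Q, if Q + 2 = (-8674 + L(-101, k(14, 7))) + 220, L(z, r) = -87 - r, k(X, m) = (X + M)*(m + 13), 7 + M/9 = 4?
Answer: 8283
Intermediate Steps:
M = -27 (M = -63 + 9*4 = -63 + 36 = -27)
k(X, m) = (-27 + X)*(13 + m) (k(X, m) = (X - 27)*(m + 13) = (-27 + X)*(13 + m))
Q = -8283 (Q = -2 + ((-8674 + (-87 - (-351 - 27*7 + 13*14 + 14*7))) + 220) = -2 + ((-8674 + (-87 - (-351 - 189 + 182 + 98))) + 220) = -2 + ((-8674 + (-87 - 1*(-260))) + 220) = -2 + ((-8674 + (-87 + 260)) + 220) = -2 + ((-8674 + 173) + 220) = -2 + (-8501 + 220) = -2 - 8281 = -8283)
-Q = -1*(-8283) = 8283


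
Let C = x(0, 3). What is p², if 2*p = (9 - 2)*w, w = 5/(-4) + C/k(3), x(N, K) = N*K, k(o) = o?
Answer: 1225/64 ≈ 19.141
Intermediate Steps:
x(N, K) = K*N
C = 0 (C = 3*0 = 0)
w = -5/4 (w = 5/(-4) + 0/3 = 5*(-¼) + 0*(⅓) = -5/4 + 0 = -5/4 ≈ -1.2500)
p = -35/8 (p = ((9 - 2)*(-5/4))/2 = (7*(-5/4))/2 = (½)*(-35/4) = -35/8 ≈ -4.3750)
p² = (-35/8)² = 1225/64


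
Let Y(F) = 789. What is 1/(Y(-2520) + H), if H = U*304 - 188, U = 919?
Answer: 1/279977 ≈ 3.5717e-6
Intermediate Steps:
H = 279188 (H = 919*304 - 188 = 279376 - 188 = 279188)
1/(Y(-2520) + H) = 1/(789 + 279188) = 1/279977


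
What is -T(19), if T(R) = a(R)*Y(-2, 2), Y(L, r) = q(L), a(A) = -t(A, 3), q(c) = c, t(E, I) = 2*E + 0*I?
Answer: -76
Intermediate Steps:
t(E, I) = 2*E (t(E, I) = 2*E + 0 = 2*E)
a(A) = -2*A
Y(L, r) = L
T(R) = 4*R (T(R) = -2*R*(-2) = 4*R)
-T(19) = -4*19 = -1*76 = -76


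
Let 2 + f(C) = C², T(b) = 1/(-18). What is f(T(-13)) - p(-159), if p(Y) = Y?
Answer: 50869/324 ≈ 157.00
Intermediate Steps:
T(b) = -1/18
f(C) = -2 + C²
f(T(-13)) - p(-159) = (-2 + (-1/18)²) - 1*(-159) = (-2 + 1/324) + 159 = -647/324 + 159 = 50869/324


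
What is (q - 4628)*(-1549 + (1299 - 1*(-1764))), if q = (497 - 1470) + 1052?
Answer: -6887186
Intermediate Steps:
q = 79 (q = -973 + 1052 = 79)
(q - 4628)*(-1549 + (1299 - 1*(-1764))) = (79 - 4628)*(-1549 + (1299 - 1*(-1764))) = -4549*(-1549 + (1299 + 1764)) = -4549*(-1549 + 3063) = -4549*1514 = -6887186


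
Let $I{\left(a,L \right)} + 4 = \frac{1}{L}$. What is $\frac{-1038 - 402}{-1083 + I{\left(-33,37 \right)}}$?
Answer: $\frac{8880}{6703} \approx 1.3248$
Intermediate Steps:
$I{\left(a,L \right)} = -4 + \frac{1}{L}$
$\frac{-1038 - 402}{-1083 + I{\left(-33,37 \right)}} = \frac{-1038 - 402}{-1083 - \left(4 - \frac{1}{37}\right)} = - \frac{1440}{-1083 + \left(-4 + \frac{1}{37}\right)} = - \frac{1440}{-1083 - \frac{147}{37}} = - \frac{1440}{- \frac{40218}{37}} = \left(-1440\right) \left(- \frac{37}{40218}\right) = \frac{8880}{6703}$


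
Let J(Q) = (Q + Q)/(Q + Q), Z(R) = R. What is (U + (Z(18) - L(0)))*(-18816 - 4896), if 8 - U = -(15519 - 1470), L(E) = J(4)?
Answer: -333722688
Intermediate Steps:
J(Q) = 1 (J(Q) = (2*Q)/((2*Q)) = (2*Q)*(1/(2*Q)) = 1)
L(E) = 1
U = 14057 (U = 8 - (-1)*(15519 - 1470) = 8 - (-1)*14049 = 8 - 1*(-14049) = 8 + 14049 = 14057)
(U + (Z(18) - L(0)))*(-18816 - 4896) = (14057 + (18 - 1*1))*(-18816 - 4896) = (14057 + (18 - 1))*(-23712) = (14057 + 17)*(-23712) = 14074*(-23712) = -333722688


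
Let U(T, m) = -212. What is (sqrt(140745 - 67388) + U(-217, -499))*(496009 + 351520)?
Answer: -179676148 + 847529*sqrt(73357) ≈ 4.9873e+7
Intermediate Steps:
(sqrt(140745 - 67388) + U(-217, -499))*(496009 + 351520) = (sqrt(140745 - 67388) - 212)*(496009 + 351520) = (sqrt(73357) - 212)*847529 = (-212 + sqrt(73357))*847529 = -179676148 + 847529*sqrt(73357)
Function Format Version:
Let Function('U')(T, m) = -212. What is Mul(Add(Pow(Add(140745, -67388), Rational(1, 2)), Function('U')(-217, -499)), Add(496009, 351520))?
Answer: Add(-179676148, Mul(847529, Pow(73357, Rational(1, 2)))) ≈ 4.9873e+7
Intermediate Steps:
Mul(Add(Pow(Add(140745, -67388), Rational(1, 2)), Function('U')(-217, -499)), Add(496009, 351520)) = Mul(Add(Pow(Add(140745, -67388), Rational(1, 2)), -212), Add(496009, 351520)) = Mul(Add(Pow(73357, Rational(1, 2)), -212), 847529) = Mul(Add(-212, Pow(73357, Rational(1, 2))), 847529) = Add(-179676148, Mul(847529, Pow(73357, Rational(1, 2))))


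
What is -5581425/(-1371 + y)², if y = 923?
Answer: -5581425/200704 ≈ -27.809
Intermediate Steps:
-5581425/(-1371 + y)² = -5581425/(-1371 + 923)² = -5581425/((-448)²) = -5581425/200704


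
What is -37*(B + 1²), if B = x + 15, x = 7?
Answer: -851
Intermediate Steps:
B = 22 (B = 7 + 15 = 22)
-37*(B + 1²) = -37*(22 + 1²) = -37*(22 + 1) = -37*23 = -851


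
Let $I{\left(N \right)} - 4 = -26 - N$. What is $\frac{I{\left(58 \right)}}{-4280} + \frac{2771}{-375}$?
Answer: $- \frac{295747}{40125} \approx -7.3706$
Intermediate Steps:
$I{\left(N \right)} = -22 - N$ ($I{\left(N \right)} = 4 - \left(26 + N\right) = -22 - N$)
$\frac{I{\left(58 \right)}}{-4280} + \frac{2771}{-375} = \frac{-22 - 58}{-4280} + \frac{2771}{-375} = \left(-22 - 58\right) \left(- \frac{1}{4280}\right) + 2771 \left(- \frac{1}{375}\right) = \left(-80\right) \left(- \frac{1}{4280}\right) - \frac{2771}{375} = \frac{2}{107} - \frac{2771}{375} = - \frac{295747}{40125}$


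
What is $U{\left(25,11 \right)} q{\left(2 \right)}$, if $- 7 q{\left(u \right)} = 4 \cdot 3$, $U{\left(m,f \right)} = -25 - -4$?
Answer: $36$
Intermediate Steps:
$U{\left(m,f \right)} = -21$ ($U{\left(m,f \right)} = -25 + 4 = -21$)
$q{\left(u \right)} = - \frac{12}{7}$ ($q{\left(u \right)} = - \frac{4 \cdot 3}{7} = \left(- \frac{1}{7}\right) 12 = - \frac{12}{7}$)
$U{\left(25,11 \right)} q{\left(2 \right)} = \left(-21\right) \left(- \frac{12}{7}\right) = 36$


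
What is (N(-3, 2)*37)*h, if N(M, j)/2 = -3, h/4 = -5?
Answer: 4440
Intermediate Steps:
h = -20 (h = 4*(-5) = -20)
N(M, j) = -6 (N(M, j) = 2*(-3) = -6)
(N(-3, 2)*37)*h = -6*37*(-20) = -222*(-20) = 4440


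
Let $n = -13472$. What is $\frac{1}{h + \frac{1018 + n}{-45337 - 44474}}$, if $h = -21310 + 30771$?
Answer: $\frac{89811}{849714325} \approx 0.0001057$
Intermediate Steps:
$h = 9461$
$\frac{1}{h + \frac{1018 + n}{-45337 - 44474}} = \frac{1}{9461 + \frac{1018 - 13472}{-45337 - 44474}} = \frac{1}{9461 - \frac{12454}{-89811}} = \frac{1}{9461 - - \frac{12454}{89811}} = \frac{1}{9461 + \frac{12454}{89811}} = \frac{1}{\frac{849714325}{89811}} = \frac{89811}{849714325}$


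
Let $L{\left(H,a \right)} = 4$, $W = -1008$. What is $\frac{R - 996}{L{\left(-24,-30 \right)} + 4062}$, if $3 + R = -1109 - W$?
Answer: $- \frac{550}{2033} \approx -0.27054$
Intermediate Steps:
$R = -104$ ($R = -3 - 101 = -104$)
$\frac{R - 996}{L{\left(-24,-30 \right)} + 4062} = \frac{-104 - 996}{4 + 4062} = - \frac{1100}{4066} = \left(-1100\right) \frac{1}{4066} = - \frac{550}{2033}$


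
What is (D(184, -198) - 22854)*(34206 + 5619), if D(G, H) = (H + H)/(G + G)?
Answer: -83738713275/92 ≈ -9.1020e+8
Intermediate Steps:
D(G, H) = H/G (D(G, H) = (2*H)/((2*G)) = (2*H)*(1/(2*G)) = H/G)
(D(184, -198) - 22854)*(34206 + 5619) = (-198/184 - 22854)*(34206 + 5619) = (-198*1/184 - 22854)*39825 = (-99/92 - 22854)*39825 = -2102667/92*39825 = -83738713275/92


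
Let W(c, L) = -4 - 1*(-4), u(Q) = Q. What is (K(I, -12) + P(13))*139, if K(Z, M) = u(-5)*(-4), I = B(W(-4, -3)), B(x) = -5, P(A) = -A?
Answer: 973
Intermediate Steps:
W(c, L) = 0 (W(c, L) = -4 + 4 = 0)
I = -5
K(Z, M) = 20 (K(Z, M) = -5*(-4) = 20)
(K(I, -12) + P(13))*139 = (20 - 1*13)*139 = (20 - 13)*139 = 7*139 = 973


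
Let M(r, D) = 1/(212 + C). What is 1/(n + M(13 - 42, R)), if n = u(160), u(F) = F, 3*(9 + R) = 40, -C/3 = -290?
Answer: 1082/173121 ≈ 0.0062500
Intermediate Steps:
C = 870 (C = -3*(-290) = 870)
R = 13/3 (R = -9 + (⅓)*40 = -9 + 40/3 = 13/3 ≈ 4.3333)
M(r, D) = 1/1082 (M(r, D) = 1/(212 + 870) = 1/1082)
n = 160
1/(n + M(13 - 42, R)) = 1/(160 + 1/1082) = 1/(173121/1082) = 1082/173121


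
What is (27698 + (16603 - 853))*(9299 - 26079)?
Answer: -729057440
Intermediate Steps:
(27698 + (16603 - 853))*(9299 - 26079) = (27698 + 15750)*(-16780) = 43448*(-16780) = -729057440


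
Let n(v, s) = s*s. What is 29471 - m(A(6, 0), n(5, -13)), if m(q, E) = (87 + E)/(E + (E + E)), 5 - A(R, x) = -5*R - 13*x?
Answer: 14941541/507 ≈ 29471.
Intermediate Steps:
n(v, s) = s**2
A(R, x) = 5 + 5*R + 13*x (A(R, x) = 5 - (-5*R - 13*x) = 5 - (-13*x - 5*R) = 5 + (5*R + 13*x) = 5 + 5*R + 13*x)
m(q, E) = (87 + E)/(3*E) (m(q, E) = (87 + E)/(E + 2*E) = (87 + E)/((3*E)) = (87 + E)*(1/(3*E)) = (87 + E)/(3*E))
29471 - m(A(6, 0), n(5, -13)) = 29471 - (87 + (-13)**2)/(3*((-13)**2)) = 29471 - (87 + 169)/(3*169) = 29471 - 256/(3*169) = 29471 - 1*256/507 = 29471 - 256/507 = 14941541/507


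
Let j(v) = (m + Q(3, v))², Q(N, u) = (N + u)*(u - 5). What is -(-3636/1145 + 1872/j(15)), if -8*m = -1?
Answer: 7412904756/2377570745 ≈ 3.1178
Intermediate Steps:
m = ⅛ (m = -⅛*(-1) = ⅛ ≈ 0.12500)
Q(N, u) = (-5 + u)*(N + u) (Q(N, u) = (N + u)*(-5 + u) = (-5 + u)*(N + u))
j(v) = (-119/8 + v² - 2*v)² (j(v) = (⅛ + (v² - 5*3 - 5*v + 3*v))² = (⅛ + (v² - 15 - 5*v + 3*v))² = (⅛ + (-15 + v² - 2*v))² = (-119/8 + v² - 2*v)²)
-(-3636/1145 + 1872/j(15)) = -(-3636/1145 + 1872/(((119 - 8*15² + 16*15)²/64))) = -(-3636*1/1145 + 1872/(((119 - 8*225 + 240)²/64))) = -(-3636/1145 + 1872/(((119 - 1800 + 240)²/64))) = -(-3636/1145 + 1872/(((1/64)*(-1441)²))) = -(-3636/1145 + 1872/(((1/64)*2076481))) = -(-3636/1145 + 1872/(2076481/64)) = -(-3636/1145 + 1872*(64/2076481)) = -(-3636/1145 + 119808/2076481) = -1*(-7412904756/2377570745) = 7412904756/2377570745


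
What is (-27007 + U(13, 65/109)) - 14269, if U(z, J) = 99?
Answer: -41177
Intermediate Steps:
(-27007 + U(13, 65/109)) - 14269 = (-27007 + 99) - 14269 = -26908 - 14269 = -41177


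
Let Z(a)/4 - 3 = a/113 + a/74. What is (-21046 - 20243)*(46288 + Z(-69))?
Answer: -7991671502766/4181 ≈ -1.9114e+9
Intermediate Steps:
Z(a) = 12 + 374*a/4181 (Z(a) = 12 + 4*(a/113 + a/74) = 12 + 4*(187*a/8362) = 12 + 374*a/4181)
(-21046 - 20243)*(46288 + Z(-69)) = (-21046 - 20243)*(46288 + (12 + (374/4181)*(-69))) = -41289*(46288 + (12 - 25806/4181)) = -41289*(46288 + 24366/4181) = -41289*193554494/4181 = -7991671502766/4181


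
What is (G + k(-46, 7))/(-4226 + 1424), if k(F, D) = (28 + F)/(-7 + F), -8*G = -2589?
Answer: -45787/396016 ≈ -0.11562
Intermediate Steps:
G = 2589/8 (G = -1/8*(-2589) = 2589/8 ≈ 323.63)
k(F, D) = (28 + F)/(-7 + F)
(G + k(-46, 7))/(-4226 + 1424) = (2589/8 + (28 - 46)/(-7 - 46))/(-4226 + 1424) = (2589/8 - 18/(-53))/(-2802) = (2589/8 - 1/53*(-18))*(-1/2802) = (2589/8 + 18/53)*(-1/2802) = (137361/424)*(-1/2802) = -45787/396016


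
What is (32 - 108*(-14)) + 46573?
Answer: 48117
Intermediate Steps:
(32 - 108*(-14)) + 46573 = (32 + 1512) + 46573 = 1544 + 46573 = 48117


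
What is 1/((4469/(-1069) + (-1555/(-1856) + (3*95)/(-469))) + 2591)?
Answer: 930526016/2407316961955 ≈ 0.00038654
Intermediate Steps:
1/((4469/(-1069) + (-1555/(-1856) + (3*95)/(-469))) + 2591) = 1/((4469*(-1/1069) + (-1555*(-1/1856) + 285*(-1/469))) + 2591) = 1/((-4469/1069 + (1555/1856 - 285/469)) + 2591) = 1/((-4469/1069 + 200335/870464) + 2591) = 1/(-3675945501/930526016 + 2591) = 1/(2407316961955/930526016) = 930526016/2407316961955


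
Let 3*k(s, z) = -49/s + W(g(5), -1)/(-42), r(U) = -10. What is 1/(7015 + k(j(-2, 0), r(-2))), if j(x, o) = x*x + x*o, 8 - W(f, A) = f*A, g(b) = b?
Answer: 252/1766725 ≈ 0.00014264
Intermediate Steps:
W(f, A) = 8 - A*f (W(f, A) = 8 - f*A = 8 - A*f)
j(x, o) = x² + o*x
k(s, z) = -13/126 - 49/(3*s) (k(s, z) = (-49/s + (8 - 1*(-1)*5)/(-42))/3 = (-49/s + (8 + 5)*(-1/42))/3 = (-49/s + 13*(-1/42))/3 = (-49/s - 13/42)/3 = (-13/42 - 49/s)/3 = -13/126 - 49/(3*s))
1/(7015 + k(j(-2, 0), r(-2))) = 1/(7015 + (-2058 - (-26)*(0 - 2))/(126*((-2*(0 - 2))))) = 1/(7015 + (-2058 - (-26)*(-2))/(126*((-2*(-2))))) = 1/(7015 + (1/126)*(-2058 - 13*4)/4) = 1/(7015 + (1/126)*(¼)*(-2058 - 52)) = 1/(7015 + (1/126)*(¼)*(-2110)) = 1/(7015 - 1055/252) = 1/(1766725/252) = 252/1766725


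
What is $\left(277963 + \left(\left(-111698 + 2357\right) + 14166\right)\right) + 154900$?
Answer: $337688$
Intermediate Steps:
$\left(277963 + \left(\left(-111698 + 2357\right) + 14166\right)\right) + 154900 = \left(277963 + \left(-109341 + 14166\right)\right) + 154900 = \left(277963 - 95175\right) + 154900 = 182788 + 154900 = 337688$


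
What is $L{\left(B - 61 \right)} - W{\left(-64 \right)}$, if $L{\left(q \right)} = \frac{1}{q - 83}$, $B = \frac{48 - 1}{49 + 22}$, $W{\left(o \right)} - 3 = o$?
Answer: $\frac{620726}{10177} \approx 60.993$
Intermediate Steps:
$W{\left(o \right)} = 3 + o$
$B = \frac{47}{71} \approx 0.66197$
$L{\left(q \right)} = \frac{1}{-83 + q}$
$L{\left(B - 61 \right)} - W{\left(-64 \right)} = \frac{1}{-83 + \left(\frac{47}{71} - 61\right)} - \left(3 - 64\right) = \frac{1}{-83 + \left(\frac{47}{71} - 61\right)} - -61 = \frac{1}{-83 - \frac{4284}{71}} + 61 = \frac{1}{- \frac{10177}{71}} + 61 = - \frac{71}{10177} + 61 = \frac{620726}{10177}$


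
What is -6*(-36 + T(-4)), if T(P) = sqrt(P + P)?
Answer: 216 - 12*I*sqrt(2) ≈ 216.0 - 16.971*I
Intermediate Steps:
T(P) = sqrt(2)*sqrt(P) (T(P) = sqrt(2*P) = sqrt(2)*sqrt(P))
-6*(-36 + T(-4)) = -6*(-36 + sqrt(2)*sqrt(-4)) = -6*(-36 + sqrt(2)*(2*I)) = -6*(-36 + 2*I*sqrt(2)) = 216 - 12*I*sqrt(2)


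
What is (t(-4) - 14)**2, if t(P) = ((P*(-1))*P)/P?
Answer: 100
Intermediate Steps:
t(P) = -P (t(P) = ((-P)*P)/P = (-P**2)/P = -P)
(t(-4) - 14)**2 = (-1*(-4) - 14)**2 = (4 - 14)**2 = (-10)**2 = 100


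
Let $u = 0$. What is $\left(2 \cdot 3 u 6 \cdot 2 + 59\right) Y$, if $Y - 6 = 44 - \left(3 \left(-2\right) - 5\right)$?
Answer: $3599$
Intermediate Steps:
$Y = 61$ ($Y = 6 + \left(44 - \left(3 \left(-2\right) - 5\right)\right) = 6 + \left(44 - \left(-6 - 5\right)\right) = 6 + \left(44 - -11\right) = 6 + \left(44 + 11\right) = 6 + 55 = 61$)
$\left(2 \cdot 3 u 6 \cdot 2 + 59\right) Y = \left(2 \cdot 3 \cdot 0 \cdot 6 \cdot 2 + 59\right) 61 = \left(2 \cdot 0 \cdot 12 + 59\right) 61 = \left(0 \cdot 12 + 59\right) 61 = \left(0 + 59\right) 61 = 59 \cdot 61 = 3599$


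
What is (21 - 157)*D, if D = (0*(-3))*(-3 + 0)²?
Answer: 0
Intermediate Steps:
D = 0 (D = 0*(-3)² = 0*9 = 0)
(21 - 157)*D = (21 - 157)*0 = -136*0 = 0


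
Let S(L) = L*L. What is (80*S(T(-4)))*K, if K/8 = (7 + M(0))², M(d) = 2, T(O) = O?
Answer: 829440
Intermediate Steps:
S(L) = L²
K = 648 (K = 8*(7 + 2)² = 8*9² = 8*81 = 648)
(80*S(T(-4)))*K = (80*(-4)²)*648 = (80*16)*648 = 1280*648 = 829440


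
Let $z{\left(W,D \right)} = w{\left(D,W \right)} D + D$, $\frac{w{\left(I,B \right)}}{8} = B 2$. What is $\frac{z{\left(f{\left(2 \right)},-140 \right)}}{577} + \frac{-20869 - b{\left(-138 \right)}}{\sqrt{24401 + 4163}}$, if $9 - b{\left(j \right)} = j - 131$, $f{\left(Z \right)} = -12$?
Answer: $\frac{26740}{577} - \frac{21147 \sqrt{7141}}{14282} \approx -78.78$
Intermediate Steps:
$w{\left(I,B \right)} = 16 B$ ($w{\left(I,B \right)} = 8 B 2 = 8 \cdot 2 B = 16 B$)
$b{\left(j \right)} = 140 - j$ ($b{\left(j \right)} = 9 - \left(j - 131\right) = 9 - \left(-131 + j\right) = 140 - j$)
$z{\left(W,D \right)} = D + 16 D W$ ($z{\left(W,D \right)} = 16 W D + D = 16 D W + D = D + 16 D W$)
$\frac{z{\left(f{\left(2 \right)},-140 \right)}}{577} + \frac{-20869 - b{\left(-138 \right)}}{\sqrt{24401 + 4163}} = \frac{\left(-140\right) \left(1 + 16 \left(-12\right)\right)}{577} + \frac{-20869 - \left(140 - -138\right)}{\sqrt{24401 + 4163}} = - 140 \left(1 - 192\right) \frac{1}{577} + \frac{-20869 - \left(140 + 138\right)}{\sqrt{28564}} = \left(-140\right) \left(-191\right) \frac{1}{577} + \frac{-20869 - 278}{2 \sqrt{7141}} = 26740 \cdot \frac{1}{577} + \left(-20869 - 278\right) \frac{\sqrt{7141}}{14282} = \frac{26740}{577} - 21147 \frac{\sqrt{7141}}{14282} = \frac{26740}{577} - \frac{21147 \sqrt{7141}}{14282}$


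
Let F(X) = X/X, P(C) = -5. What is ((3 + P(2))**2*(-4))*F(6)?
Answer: -16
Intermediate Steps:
F(X) = 1
((3 + P(2))**2*(-4))*F(6) = ((3 - 5)**2*(-4))*1 = ((-2)**2*(-4))*1 = (4*(-4))*1 = -16*1 = -16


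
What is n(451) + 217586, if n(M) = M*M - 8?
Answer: 420979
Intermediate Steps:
n(M) = -8 + M² (n(M) = M² - 8 = -8 + M²)
n(451) + 217586 = (-8 + 451²) + 217586 = (-8 + 203401) + 217586 = 203393 + 217586 = 420979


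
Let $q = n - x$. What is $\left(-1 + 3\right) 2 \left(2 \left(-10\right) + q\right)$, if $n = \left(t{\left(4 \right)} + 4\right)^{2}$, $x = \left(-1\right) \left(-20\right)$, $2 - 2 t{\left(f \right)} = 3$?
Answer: $-111$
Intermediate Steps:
$t{\left(f \right)} = - \frac{1}{2}$ ($t{\left(f \right)} = 1 - \frac{3}{2} = - \frac{1}{2}$)
$x = 20$
$n = \frac{49}{4}$ ($n = \left(- \frac{1}{2} + 4\right)^{2} = \left(\frac{7}{2}\right)^{2} = \frac{49}{4} \approx 12.25$)
$q = - \frac{31}{4}$ ($q = \frac{49}{4} - 20 = - \frac{31}{4} \approx -7.75$)
$\left(-1 + 3\right) 2 \left(2 \left(-10\right) + q\right) = \left(-1 + 3\right) 2 \left(2 \left(-10\right) - \frac{31}{4}\right) = 2 \cdot 2 \left(-20 - \frac{31}{4}\right) = 4 \left(- \frac{111}{4}\right) = -111$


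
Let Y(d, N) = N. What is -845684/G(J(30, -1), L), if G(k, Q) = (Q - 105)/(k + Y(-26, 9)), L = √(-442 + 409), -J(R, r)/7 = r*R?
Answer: 3241083930/1843 + 30867466*I*√33/1843 ≈ 1.7586e+6 + 96213.0*I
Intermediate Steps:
J(R, r) = -7*R*r (J(R, r) = -7*r*R = -7*R*r)
L = I*√33 (L = √(-33) = I*√33 ≈ 5.7446*I)
G(k, Q) = (-105 + Q)/(9 + k) (G(k, Q) = (Q - 105)/(k + 9) = (-105 + Q)/(9 + k))
-845684/G(J(30, -1), L) = -845684*(9 - 7*30*(-1))/(-105 + I*√33) = -845684*(9 + 210)/(-105 + I*√33) = -845684*219/(-105 + I*√33) = -845684/(-35/73 + I*√33/219)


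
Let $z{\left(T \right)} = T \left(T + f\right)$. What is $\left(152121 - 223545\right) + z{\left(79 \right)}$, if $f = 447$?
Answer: $-29870$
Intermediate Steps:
$z{\left(T \right)} = T \left(447 + T\right)$ ($z{\left(T \right)} = T \left(T + 447\right) = T \left(447 + T\right)$)
$\left(152121 - 223545\right) + z{\left(79 \right)} = \left(152121 - 223545\right) + 79 \left(447 + 79\right) = -71424 + 79 \cdot 526 = -71424 + 41554 = -29870$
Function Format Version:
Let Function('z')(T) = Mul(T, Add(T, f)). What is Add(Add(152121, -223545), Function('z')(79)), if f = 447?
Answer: -29870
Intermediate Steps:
Function('z')(T) = Mul(T, Add(447, T)) (Function('z')(T) = Mul(T, Add(T, 447)) = Mul(T, Add(447, T)))
Add(Add(152121, -223545), Function('z')(79)) = Add(Add(152121, -223545), Mul(79, Add(447, 79))) = Add(-71424, Mul(79, 526)) = Add(-71424, 41554) = -29870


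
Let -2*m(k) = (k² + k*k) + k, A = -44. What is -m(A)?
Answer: 1914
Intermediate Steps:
m(k) = -k² - k/2 (m(k) = -((k² + k*k) + k)/2 = -((k² + k²) + k)/2 = -(2*k² + k)/2 = -(k + 2*k²)/2 = -k² - k/2)
-m(A) = -(-1)*(-44)*(½ - 44) = -(-1)*(-44)*(-87)/2 = -1*(-1914) = 1914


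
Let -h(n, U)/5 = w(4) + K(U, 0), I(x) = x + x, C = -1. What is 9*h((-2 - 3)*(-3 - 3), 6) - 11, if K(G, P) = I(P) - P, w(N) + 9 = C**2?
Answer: 349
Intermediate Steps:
I(x) = 2*x
w(N) = -8 (w(N) = -9 + (-1)**2 = -9 + 1 = -8)
K(G, P) = P (K(G, P) = 2*P - P = P)
h(n, U) = 40 (h(n, U) = -5*(-8 + 0) = -5*(-8) = 40)
9*h((-2 - 3)*(-3 - 3), 6) - 11 = 9*40 - 11 = 360 - 11 = 349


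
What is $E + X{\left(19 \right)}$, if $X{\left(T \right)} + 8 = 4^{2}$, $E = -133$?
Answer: $-125$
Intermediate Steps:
$X{\left(T \right)} = 8$ ($X{\left(T \right)} = -8 + 4^{2} = -8 + 16 = 8$)
$E + X{\left(19 \right)} = -133 + 8 = -125$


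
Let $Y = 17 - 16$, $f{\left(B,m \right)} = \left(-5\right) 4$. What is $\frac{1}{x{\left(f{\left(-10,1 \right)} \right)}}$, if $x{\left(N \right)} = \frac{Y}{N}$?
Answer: $-20$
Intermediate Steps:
$f{\left(B,m \right)} = -20$
$Y = 1$
$x{\left(N \right)} = \frac{1}{N}$ ($x{\left(N \right)} = 1 \frac{1}{N} = \frac{1}{N}$)
$\frac{1}{x{\left(f{\left(-10,1 \right)} \right)}} = \frac{1}{\frac{1}{-20}} = \frac{1}{- \frac{1}{20}} = -20$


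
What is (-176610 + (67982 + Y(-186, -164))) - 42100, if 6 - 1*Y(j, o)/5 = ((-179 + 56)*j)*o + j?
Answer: 18610192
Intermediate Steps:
Y(j, o) = 30 - 5*j + 615*j*o (Y(j, o) = 30 - 5*(((-179 + 56)*j)*o + j) = 30 - 5*((-123*j)*o + j) = 30 - 5*(-123*j*o + j) = 30 - 5*(j - 123*j*o) = 30 + (-5*j + 615*j*o) = 30 - 5*j + 615*j*o)
(-176610 + (67982 + Y(-186, -164))) - 42100 = (-176610 + (67982 + (30 - 5*(-186) + 615*(-186)*(-164)))) - 42100 = (-176610 + (67982 + (30 + 930 + 18759960))) - 42100 = (-176610 + (67982 + 18760920)) - 42100 = (-176610 + 18828902) - 42100 = 18652292 - 42100 = 18610192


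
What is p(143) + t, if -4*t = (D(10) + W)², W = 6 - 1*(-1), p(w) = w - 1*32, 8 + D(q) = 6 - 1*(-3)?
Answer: 95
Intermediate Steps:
D(q) = 1 (D(q) = -8 + (6 - 1*(-3)) = -8 + (6 + 3) = -8 + 9 = 1)
p(w) = -32 + w (p(w) = w - 32 = -32 + w)
W = 7 (W = 6 + 1 = 7)
t = -16 (t = -(1 + 7)²/4 = -¼*8² = -¼*64 = -16)
p(143) + t = (-32 + 143) - 16 = 111 - 16 = 95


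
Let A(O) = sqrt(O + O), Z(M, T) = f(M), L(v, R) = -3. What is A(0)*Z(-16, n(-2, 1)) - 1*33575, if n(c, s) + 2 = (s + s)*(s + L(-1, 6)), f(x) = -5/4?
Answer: -33575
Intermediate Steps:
f(x) = -5/4 (f(x) = -5*1/4 = -5/4)
n(c, s) = -2 + 2*s*(-3 + s) (n(c, s) = -2 + (s + s)*(s - 3) = -2 + (2*s)*(-3 + s) = -2 + 2*s*(-3 + s))
Z(M, T) = -5/4
A(O) = sqrt(2)*sqrt(O) (A(O) = sqrt(2*O) = sqrt(2)*sqrt(O))
A(0)*Z(-16, n(-2, 1)) - 1*33575 = (sqrt(2)*sqrt(0))*(-5/4) - 1*33575 = (sqrt(2)*0)*(-5/4) - 33575 = 0*(-5/4) - 33575 = 0 - 33575 = -33575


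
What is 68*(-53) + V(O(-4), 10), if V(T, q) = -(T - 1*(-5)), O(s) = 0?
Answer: -3609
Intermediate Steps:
V(T, q) = -5 - T (V(T, q) = -(T + 5) = -(5 + T) = -5 - T)
68*(-53) + V(O(-4), 10) = 68*(-53) + (-5 - 1*0) = -3604 + (-5 + 0) = -3604 - 5 = -3609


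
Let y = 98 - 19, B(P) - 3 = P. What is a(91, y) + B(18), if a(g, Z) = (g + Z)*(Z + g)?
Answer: 28921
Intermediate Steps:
B(P) = 3 + P
y = 79
a(g, Z) = (Z + g)**2 (a(g, Z) = (Z + g)*(Z + g) = (Z + g)**2)
a(91, y) + B(18) = (79 + 91)**2 + (3 + 18) = 170**2 + 21 = 28900 + 21 = 28921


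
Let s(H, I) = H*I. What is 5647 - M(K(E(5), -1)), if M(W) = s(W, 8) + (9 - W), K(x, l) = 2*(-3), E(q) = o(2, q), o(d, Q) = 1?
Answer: 5680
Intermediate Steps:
E(q) = 1
K(x, l) = -6
M(W) = 9 + 7*W (M(W) = W*8 + (9 - W) = 8*W + (9 - W) = 9 + 7*W)
5647 - M(K(E(5), -1)) = 5647 - (9 + 7*(-6)) = 5647 - (9 - 42) = 5647 - 1*(-33) = 5647 + 33 = 5680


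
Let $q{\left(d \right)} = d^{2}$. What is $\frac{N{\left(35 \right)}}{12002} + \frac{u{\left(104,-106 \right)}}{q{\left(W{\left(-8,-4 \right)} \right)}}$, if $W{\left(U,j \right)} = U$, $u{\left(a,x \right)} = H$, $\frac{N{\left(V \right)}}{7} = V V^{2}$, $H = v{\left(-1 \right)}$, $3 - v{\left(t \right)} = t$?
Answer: $\frac{2407001}{96016} \approx 25.069$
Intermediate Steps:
$v{\left(t \right)} = 3 - t$
$H = 4$ ($H = 3 - -1 = 3 + 1 = 4$)
$N{\left(V \right)} = 7 V^{3}$ ($N{\left(V \right)} = 7 V V^{2} = 7 V^{3}$)
$u{\left(a,x \right)} = 4$
$\frac{N{\left(35 \right)}}{12002} + \frac{u{\left(104,-106 \right)}}{q{\left(W{\left(-8,-4 \right)} \right)}} = \frac{7 \cdot 35^{3}}{12002} + \frac{4}{\left(-8\right)^{2}} = 7 \cdot 42875 \cdot \frac{1}{12002} + \frac{4}{64} = 300125 \cdot \frac{1}{12002} + 4 \cdot \frac{1}{64} = \frac{300125}{12002} + \frac{1}{16} = \frac{2407001}{96016}$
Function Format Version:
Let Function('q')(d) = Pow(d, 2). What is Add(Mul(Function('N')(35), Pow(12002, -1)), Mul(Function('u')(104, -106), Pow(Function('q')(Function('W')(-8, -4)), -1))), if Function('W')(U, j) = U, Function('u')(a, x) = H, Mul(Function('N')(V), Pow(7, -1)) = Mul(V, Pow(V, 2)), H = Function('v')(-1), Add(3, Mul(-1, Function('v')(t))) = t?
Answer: Rational(2407001, 96016) ≈ 25.069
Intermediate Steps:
Function('v')(t) = Add(3, Mul(-1, t))
H = 4 (H = Add(3, Mul(-1, -1)) = Add(3, 1) = 4)
Function('N')(V) = Mul(7, Pow(V, 3)) (Function('N')(V) = Mul(7, Mul(V, Pow(V, 2))) = Mul(7, Pow(V, 3)))
Function('u')(a, x) = 4
Add(Mul(Function('N')(35), Pow(12002, -1)), Mul(Function('u')(104, -106), Pow(Function('q')(Function('W')(-8, -4)), -1))) = Add(Mul(Mul(7, Pow(35, 3)), Pow(12002, -1)), Mul(4, Pow(Pow(-8, 2), -1))) = Add(Mul(Mul(7, 42875), Rational(1, 12002)), Mul(4, Pow(64, -1))) = Add(Mul(300125, Rational(1, 12002)), Mul(4, Rational(1, 64))) = Add(Rational(300125, 12002), Rational(1, 16)) = Rational(2407001, 96016)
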